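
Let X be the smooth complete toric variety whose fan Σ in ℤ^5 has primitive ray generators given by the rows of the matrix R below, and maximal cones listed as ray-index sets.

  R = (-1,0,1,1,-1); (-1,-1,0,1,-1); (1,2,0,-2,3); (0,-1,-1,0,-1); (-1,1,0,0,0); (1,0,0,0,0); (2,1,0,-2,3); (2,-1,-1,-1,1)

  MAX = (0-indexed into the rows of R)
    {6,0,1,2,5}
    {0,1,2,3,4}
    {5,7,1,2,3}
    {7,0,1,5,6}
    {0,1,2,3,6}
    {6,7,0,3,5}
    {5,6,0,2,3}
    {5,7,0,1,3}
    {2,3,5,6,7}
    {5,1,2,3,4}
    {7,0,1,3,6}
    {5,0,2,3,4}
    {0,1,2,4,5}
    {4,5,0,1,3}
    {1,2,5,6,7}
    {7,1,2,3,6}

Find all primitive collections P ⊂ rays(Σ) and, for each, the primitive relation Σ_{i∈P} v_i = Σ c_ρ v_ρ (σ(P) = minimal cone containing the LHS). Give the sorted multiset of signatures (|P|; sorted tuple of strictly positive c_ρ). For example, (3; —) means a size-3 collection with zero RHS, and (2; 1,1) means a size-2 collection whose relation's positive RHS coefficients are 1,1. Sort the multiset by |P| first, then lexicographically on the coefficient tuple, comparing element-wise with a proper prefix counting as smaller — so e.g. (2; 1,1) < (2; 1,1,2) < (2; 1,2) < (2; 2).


Minimal non-faces — 5 found among 8 rays, 16 max cones:

  P = {4,6}:  v_{4} + v_{6} = v_{2} — sig = (2; 1)
  P = {4,7}:  v_{4} + v_{7} = v_{1} + v_{2} + v_{3} + v_{5} — sig = (2; 1,1,1,1)
  P = {0,2,7}:  v_{0} + v_{2} + v_{7} = v_{6} — sig = (3; 1)
  P = {1,3,5,6}:  v_{1} + v_{3} + v_{5} + v_{6} = v_{7} — sig = (4; 1)
  P = {0,1,2,3,5}:  v_{0} + v_{1} + v_{2} + v_{3} + v_{5} = 0 — sig = (5; —)

Hence PRS(X_Σ) =
    |P|=2: 2 collections, coeffs (1), (1,1,1,1)
    |P|=3: 1 collection, coeffs (1)
    |P|=4: 1 collection, coeffs (1)
    |P|=5: 1 collection, coeffs ()


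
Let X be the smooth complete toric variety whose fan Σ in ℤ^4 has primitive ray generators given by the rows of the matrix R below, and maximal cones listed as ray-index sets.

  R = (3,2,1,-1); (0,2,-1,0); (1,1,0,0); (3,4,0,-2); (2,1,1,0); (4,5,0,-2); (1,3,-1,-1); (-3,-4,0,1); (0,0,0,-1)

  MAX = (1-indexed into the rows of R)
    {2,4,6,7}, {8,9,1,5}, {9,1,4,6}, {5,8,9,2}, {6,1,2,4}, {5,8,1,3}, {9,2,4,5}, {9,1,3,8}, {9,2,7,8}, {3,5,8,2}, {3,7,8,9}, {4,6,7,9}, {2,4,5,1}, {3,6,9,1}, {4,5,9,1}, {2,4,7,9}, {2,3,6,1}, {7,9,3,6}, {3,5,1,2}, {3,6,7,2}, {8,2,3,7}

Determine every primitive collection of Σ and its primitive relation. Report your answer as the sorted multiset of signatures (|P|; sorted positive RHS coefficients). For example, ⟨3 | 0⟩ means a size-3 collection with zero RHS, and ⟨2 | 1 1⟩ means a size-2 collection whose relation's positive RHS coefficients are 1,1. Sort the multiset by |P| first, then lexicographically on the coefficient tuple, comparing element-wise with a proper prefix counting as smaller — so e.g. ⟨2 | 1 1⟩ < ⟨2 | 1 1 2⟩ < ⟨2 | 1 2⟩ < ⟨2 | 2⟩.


Primitive collections (11):

  {1,7}:  v_{1} + v_{7} = v_{6}  so sig = ⟨2 | 1⟩
  {3,4}:  v_{3} + v_{4} = v_{6}  so sig = ⟨2 | 1⟩
  {4,8}:  v_{4} + v_{8} = v_{9}  so sig = ⟨2 | 1⟩
  {5,7}:  v_{5} + v_{7} = v_{1} + v_{2}  so sig = ⟨2 | 1 1⟩
  {6,8}:  v_{6} + v_{8} = v_{3} + v_{9}  so sig = ⟨2 | 1 1⟩
  {5,6}:  v_{5} + v_{6} = 2·v_{1} + v_{2}  so sig = ⟨2 | 1 2⟩
  {1,2,8}:  v_{1} + v_{2} + v_{8} = 0  so sig = ⟨3 | 0⟩
  {1,2,9}:  v_{1} + v_{2} + v_{9} = v_{4}  so sig = ⟨3 | 1⟩
  {2,3,9}:  v_{2} + v_{3} + v_{9} = v_{7}  so sig = ⟨3 | 1⟩
  {3,5,9}:  v_{3} + v_{5} + v_{9} = v_{1}  so sig = ⟨3 | 1⟩
  {2,6,9}:  v_{2} + v_{6} + v_{9} = v_{4} + v_{7}  so sig = ⟨3 | 1 1⟩

Signatures (|P|; sorted positive RHS coefficients), sorted:
    ⟨2 | 1⟩
    ⟨2 | 1⟩
    ⟨2 | 1⟩
    ⟨2 | 1 1⟩
    ⟨2 | 1 1⟩
    ⟨2 | 1 2⟩
    ⟨3 | 0⟩
    ⟨3 | 1⟩
    ⟨3 | 1⟩
    ⟨3 | 1⟩
    ⟨3 | 1 1⟩


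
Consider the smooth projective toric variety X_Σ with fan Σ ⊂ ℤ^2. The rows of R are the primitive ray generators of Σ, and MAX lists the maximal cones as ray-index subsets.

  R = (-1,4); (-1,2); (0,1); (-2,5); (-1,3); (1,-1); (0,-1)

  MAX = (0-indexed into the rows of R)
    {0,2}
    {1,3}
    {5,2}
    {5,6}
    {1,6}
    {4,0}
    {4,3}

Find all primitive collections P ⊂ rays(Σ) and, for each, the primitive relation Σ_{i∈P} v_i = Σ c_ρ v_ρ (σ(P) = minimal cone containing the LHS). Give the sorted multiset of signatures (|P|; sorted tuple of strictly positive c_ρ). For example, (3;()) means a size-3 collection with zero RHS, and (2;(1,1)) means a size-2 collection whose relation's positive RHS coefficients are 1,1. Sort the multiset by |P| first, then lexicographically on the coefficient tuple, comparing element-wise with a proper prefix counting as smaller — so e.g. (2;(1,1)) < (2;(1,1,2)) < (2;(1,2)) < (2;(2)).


|primitive collections| = 14. Relations:

  P={2,6}:  v_{2} + v_{6} = 0  ⇒ sig = (2;())
  P={0,6}:  v_{0} + v_{6} = v_{4}  ⇒ sig = (2;(1))
  P={1,2}:  v_{1} + v_{2} = v_{4}  ⇒ sig = (2;(1))
  P={1,4}:  v_{1} + v_{4} = v_{3}  ⇒ sig = (2;(1))
  P={1,5}:  v_{1} + v_{5} = v_{2}  ⇒ sig = (2;(1))
  P={2,4}:  v_{2} + v_{4} = v_{0}  ⇒ sig = (2;(1))
  P={3,5}:  v_{3} + v_{5} = v_{0}  ⇒ sig = (2;(1))
  P={4,6}:  v_{4} + v_{6} = v_{1}  ⇒ sig = (2;(1))
  P={0,1}:  v_{0} + v_{1} = 2·v_{4}  ⇒ sig = (2;(2))
  P={2,3}:  v_{2} + v_{3} = 2·v_{4}  ⇒ sig = (2;(2))
  P={3,6}:  v_{3} + v_{6} = 2·v_{1}  ⇒ sig = (2;(2))
  P={4,5}:  v_{4} + v_{5} = 2·v_{2}  ⇒ sig = (2;(2))
  P={0,3}:  v_{0} + v_{3} = 3·v_{4}  ⇒ sig = (2;(3))
  P={0,5}:  v_{0} + v_{5} = 3·v_{2}  ⇒ sig = (2;(3))

Hence PRS(X_Σ) =
{ (2;()),  (2;(1)) ×7,  (2;(2)) ×4,  (2;(3)) ×2 }


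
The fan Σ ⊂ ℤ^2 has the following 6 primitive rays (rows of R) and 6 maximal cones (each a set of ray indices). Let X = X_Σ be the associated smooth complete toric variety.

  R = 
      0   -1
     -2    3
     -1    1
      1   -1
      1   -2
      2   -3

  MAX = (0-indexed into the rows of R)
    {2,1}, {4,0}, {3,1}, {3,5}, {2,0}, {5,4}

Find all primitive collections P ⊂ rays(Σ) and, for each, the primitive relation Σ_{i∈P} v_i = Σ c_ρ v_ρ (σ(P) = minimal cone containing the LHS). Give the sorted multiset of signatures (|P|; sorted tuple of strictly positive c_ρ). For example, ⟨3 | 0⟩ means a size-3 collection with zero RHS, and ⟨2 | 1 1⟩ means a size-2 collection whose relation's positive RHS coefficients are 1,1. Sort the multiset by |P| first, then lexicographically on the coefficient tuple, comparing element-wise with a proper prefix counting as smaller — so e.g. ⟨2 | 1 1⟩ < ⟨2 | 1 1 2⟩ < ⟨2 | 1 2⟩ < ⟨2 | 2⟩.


Σ has 9 primitive collections:

  P = {1,5}:  v_{1} + v_{5} = 0  ⇒ sig = ⟨2 | 0⟩
  P = {2,3}:  v_{2} + v_{3} = 0  ⇒ sig = ⟨2 | 0⟩
  P = {0,3}:  v_{0} + v_{3} = v_{4}  ⇒ sig = ⟨2 | 1⟩
  P = {1,4}:  v_{1} + v_{4} = v_{2}  ⇒ sig = ⟨2 | 1⟩
  P = {2,4}:  v_{2} + v_{4} = v_{0}  ⇒ sig = ⟨2 | 1⟩
  P = {2,5}:  v_{2} + v_{5} = v_{4}  ⇒ sig = ⟨2 | 1⟩
  P = {3,4}:  v_{3} + v_{4} = v_{5}  ⇒ sig = ⟨2 | 1⟩
  P = {0,1}:  v_{0} + v_{1} = 2·v_{2}  ⇒ sig = ⟨2 | 2⟩
  P = {0,5}:  v_{0} + v_{5} = 2·v_{4}  ⇒ sig = ⟨2 | 2⟩

Hence PRS(X_Σ) =
[⟨2 | 0⟩, ⟨2 | 0⟩, ⟨2 | 1⟩, ⟨2 | 1⟩, ⟨2 | 1⟩, ⟨2 | 1⟩, ⟨2 | 1⟩, ⟨2 | 2⟩, ⟨2 | 2⟩]


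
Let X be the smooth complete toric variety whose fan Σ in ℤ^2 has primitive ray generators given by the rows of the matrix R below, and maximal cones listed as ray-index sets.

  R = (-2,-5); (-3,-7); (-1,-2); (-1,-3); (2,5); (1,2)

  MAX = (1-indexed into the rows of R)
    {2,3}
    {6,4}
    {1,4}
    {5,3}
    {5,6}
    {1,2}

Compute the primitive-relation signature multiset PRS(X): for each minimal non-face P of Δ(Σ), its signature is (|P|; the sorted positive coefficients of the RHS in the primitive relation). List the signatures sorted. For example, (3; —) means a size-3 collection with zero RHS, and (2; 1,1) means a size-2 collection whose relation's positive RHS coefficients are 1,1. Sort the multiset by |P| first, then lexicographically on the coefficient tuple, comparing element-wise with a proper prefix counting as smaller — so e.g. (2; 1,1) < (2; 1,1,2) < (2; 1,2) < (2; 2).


Primitive collections (9):

  P = {1,5}:  v_{1} + v_{5} = 0  so sig = (2; —)
  P = {3,6}:  v_{3} + v_{6} = 0  so sig = (2; —)
  P = {1,3}:  v_{1} + v_{3} = v_{2}  so sig = (2; 1)
  P = {1,6}:  v_{1} + v_{6} = v_{4}  so sig = (2; 1)
  P = {2,5}:  v_{2} + v_{5} = v_{3}  so sig = (2; 1)
  P = {2,6}:  v_{2} + v_{6} = v_{1}  so sig = (2; 1)
  P = {3,4}:  v_{3} + v_{4} = v_{1}  so sig = (2; 1)
  P = {4,5}:  v_{4} + v_{5} = v_{6}  so sig = (2; 1)
  P = {2,4}:  v_{2} + v_{4} = 2·v_{1}  so sig = (2; 2)

Sorted signature multiset PRS(X):
    |P|=2: 9 collections, coeffs (), (), (1), (1), (1), (1), (1), (1), (2)


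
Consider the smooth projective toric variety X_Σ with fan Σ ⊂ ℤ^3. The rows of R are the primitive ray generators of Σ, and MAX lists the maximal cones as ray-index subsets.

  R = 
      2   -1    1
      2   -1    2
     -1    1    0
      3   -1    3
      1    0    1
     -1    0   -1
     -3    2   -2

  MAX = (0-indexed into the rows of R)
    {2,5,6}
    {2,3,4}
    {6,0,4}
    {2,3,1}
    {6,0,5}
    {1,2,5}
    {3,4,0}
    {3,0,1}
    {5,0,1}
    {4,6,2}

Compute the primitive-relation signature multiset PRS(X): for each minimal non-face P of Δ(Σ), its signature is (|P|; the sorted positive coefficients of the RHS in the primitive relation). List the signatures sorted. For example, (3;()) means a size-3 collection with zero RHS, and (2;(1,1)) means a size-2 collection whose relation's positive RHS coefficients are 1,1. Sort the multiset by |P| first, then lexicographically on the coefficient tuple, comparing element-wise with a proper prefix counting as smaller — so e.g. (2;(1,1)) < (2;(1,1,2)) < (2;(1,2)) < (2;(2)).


Δ(Σ) — 7 vertices, 6 min non-faces:

  • {4,5}:  v_{4} + v_{5} = 0  so sig = (2;())
  • {0,2}:  v_{0} + v_{2} = v_{4}  so sig = (2;(1))
  • {1,4}:  v_{1} + v_{4} = v_{3}  so sig = (2;(1))
  • {1,6}:  v_{1} + v_{6} = v_{2}  so sig = (2;(1))
  • {3,5}:  v_{3} + v_{5} = v_{1}  so sig = (2;(1))
  • {3,6}:  v_{3} + v_{6} = v_{2} + v_{4}  so sig = (2;(1,1))

Sorted signature multiset PRS(X):
    (2;())
    (2;(1))
    (2;(1))
    (2;(1))
    (2;(1))
    (2;(1,1))


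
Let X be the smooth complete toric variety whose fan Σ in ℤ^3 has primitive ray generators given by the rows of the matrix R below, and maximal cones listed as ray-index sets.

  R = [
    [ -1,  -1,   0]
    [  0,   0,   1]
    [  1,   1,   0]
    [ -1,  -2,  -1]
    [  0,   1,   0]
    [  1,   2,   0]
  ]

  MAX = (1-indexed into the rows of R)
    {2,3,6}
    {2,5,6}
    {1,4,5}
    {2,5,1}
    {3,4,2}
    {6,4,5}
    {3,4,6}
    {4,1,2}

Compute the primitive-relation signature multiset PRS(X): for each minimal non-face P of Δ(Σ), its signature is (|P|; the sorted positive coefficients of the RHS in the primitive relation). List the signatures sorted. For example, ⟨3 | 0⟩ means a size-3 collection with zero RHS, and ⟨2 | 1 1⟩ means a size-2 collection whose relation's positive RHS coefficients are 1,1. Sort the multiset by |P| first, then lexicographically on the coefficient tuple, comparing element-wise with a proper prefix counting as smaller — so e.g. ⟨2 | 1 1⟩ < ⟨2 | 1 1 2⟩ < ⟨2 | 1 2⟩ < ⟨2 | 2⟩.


Primitive collections (5):

  P = {1,3}:  v_{1} + v_{3} = 0 ; sig = ⟨2 | 0⟩
  P = {1,6}:  v_{1} + v_{6} = v_{5} ; sig = ⟨2 | 1⟩
  P = {3,5}:  v_{3} + v_{5} = v_{6} ; sig = ⟨2 | 1⟩
  P = {2,4,6}:  v_{2} + v_{4} + v_{6} = 0 ; sig = ⟨3 | 0⟩
  P = {2,4,5}:  v_{2} + v_{4} + v_{5} = v_{1} ; sig = ⟨3 | 1⟩

Hence PRS(X_Σ) =
[⟨2 | 0⟩, ⟨2 | 1⟩, ⟨2 | 1⟩, ⟨3 | 0⟩, ⟨3 | 1⟩]


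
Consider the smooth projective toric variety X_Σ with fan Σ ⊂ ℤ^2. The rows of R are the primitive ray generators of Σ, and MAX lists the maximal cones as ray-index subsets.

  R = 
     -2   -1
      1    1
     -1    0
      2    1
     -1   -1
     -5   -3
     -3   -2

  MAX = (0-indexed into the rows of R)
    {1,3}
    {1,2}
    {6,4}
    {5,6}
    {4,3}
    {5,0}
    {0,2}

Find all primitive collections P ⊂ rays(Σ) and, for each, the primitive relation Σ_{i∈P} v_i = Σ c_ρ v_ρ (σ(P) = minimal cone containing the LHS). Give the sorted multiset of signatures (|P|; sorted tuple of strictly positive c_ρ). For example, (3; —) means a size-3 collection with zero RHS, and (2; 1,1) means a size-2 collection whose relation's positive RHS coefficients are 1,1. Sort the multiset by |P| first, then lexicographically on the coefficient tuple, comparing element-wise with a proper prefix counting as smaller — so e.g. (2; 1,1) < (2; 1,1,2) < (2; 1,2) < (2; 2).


Minimal non-faces — 14 found among 7 rays, 7 max cones:

  {0,3}:  v_{0} + v_{3} = 0  so sig = (2; —)
  {1,4}:  v_{1} + v_{4} = 0  so sig = (2; —)
  {0,1}:  v_{0} + v_{1} = v_{2}  so sig = (2; 1)
  {0,4}:  v_{0} + v_{4} = v_{6}  so sig = (2; 1)
  {0,6}:  v_{0} + v_{6} = v_{5}  so sig = (2; 1)
  {1,6}:  v_{1} + v_{6} = v_{0}  so sig = (2; 1)
  {2,3}:  v_{2} + v_{3} = v_{1}  so sig = (2; 1)
  {2,4}:  v_{2} + v_{4} = v_{0}  so sig = (2; 1)
  {3,5}:  v_{3} + v_{5} = v_{6}  so sig = (2; 1)
  {3,6}:  v_{3} + v_{6} = v_{4}  so sig = (2; 1)
  {1,5}:  v_{1} + v_{5} = 2·v_{0}  so sig = (2; 2)
  {2,6}:  v_{2} + v_{6} = 2·v_{0}  so sig = (2; 2)
  {4,5}:  v_{4} + v_{5} = 2·v_{6}  so sig = (2; 2)
  {2,5}:  v_{2} + v_{5} = 3·v_{0}  so sig = (2; 3)

so the primitive-relation signature multiset is
    |P|=2: 14 collections, coeffs (), (), (1), (1), (1), (1), (1), (1), (1), (1), (2), (2), (2), (3)


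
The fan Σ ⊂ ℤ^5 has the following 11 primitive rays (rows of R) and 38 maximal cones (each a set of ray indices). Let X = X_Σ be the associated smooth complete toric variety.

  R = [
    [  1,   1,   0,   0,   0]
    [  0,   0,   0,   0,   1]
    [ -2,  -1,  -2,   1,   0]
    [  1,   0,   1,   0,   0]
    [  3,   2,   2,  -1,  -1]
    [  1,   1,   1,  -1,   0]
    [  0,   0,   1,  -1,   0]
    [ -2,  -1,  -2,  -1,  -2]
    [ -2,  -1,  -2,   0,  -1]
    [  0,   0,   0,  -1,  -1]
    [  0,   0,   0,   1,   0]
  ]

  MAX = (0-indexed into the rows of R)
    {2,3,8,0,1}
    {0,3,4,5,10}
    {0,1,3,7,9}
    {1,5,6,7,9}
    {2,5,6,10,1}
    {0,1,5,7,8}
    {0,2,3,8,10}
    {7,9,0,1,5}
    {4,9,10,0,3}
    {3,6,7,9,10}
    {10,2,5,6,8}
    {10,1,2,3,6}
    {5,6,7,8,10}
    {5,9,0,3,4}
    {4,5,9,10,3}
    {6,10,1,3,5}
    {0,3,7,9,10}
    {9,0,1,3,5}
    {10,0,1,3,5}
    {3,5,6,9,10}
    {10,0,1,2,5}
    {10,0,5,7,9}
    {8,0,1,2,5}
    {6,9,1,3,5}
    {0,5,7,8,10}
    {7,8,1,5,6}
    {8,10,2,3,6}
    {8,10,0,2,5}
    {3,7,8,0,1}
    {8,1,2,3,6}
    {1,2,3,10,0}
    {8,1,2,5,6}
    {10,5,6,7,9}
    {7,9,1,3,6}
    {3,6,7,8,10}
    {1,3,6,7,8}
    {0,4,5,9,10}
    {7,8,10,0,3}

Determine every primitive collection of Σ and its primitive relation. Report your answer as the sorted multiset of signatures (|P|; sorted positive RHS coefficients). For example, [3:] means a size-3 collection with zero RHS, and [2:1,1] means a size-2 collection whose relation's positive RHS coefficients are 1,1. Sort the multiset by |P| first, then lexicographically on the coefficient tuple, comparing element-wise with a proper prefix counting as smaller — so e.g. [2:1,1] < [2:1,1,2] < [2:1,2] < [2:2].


|primitive collections| = 16. Relations:

  P={0,6}:  v_{0} + v_{6} = v_{5}  →  sig = [2:1]
  P={2,9}:  v_{2} + v_{9} = v_{8}  →  sig = [2:1]
  P={8,9}:  v_{8} + v_{9} = v_{7}  →  sig = [2:1]
  P={1,4}:  v_{1} + v_{4} = v_{0} + v_{3} + v_{5}  →  sig = [2:1,1,1]
  P={2,4}:  v_{2} + v_{4} = v_{0} + v_{9} + v_{10}  →  sig = [2:1,1,1]
  P={4,6}:  v_{4} + v_{6} = v_{3} + 2·v_{5} + v_{9} + v_{10}  →  sig = [2:1,1,1,2]
  P={4,8}:  v_{4} + v_{8} = v_{0} + 2·v_{9} + v_{10}  →  sig = [2:1,1,2]
  P={4,7}:  v_{4} + v_{7} = v_{0} + 3·v_{9} + v_{10}  →  sig = [2:1,1,3]
  P={2,7}:  v_{2} + v_{7} = 2·v_{8}  →  sig = [2:2]
  P={1,9,10}:  v_{1} + v_{9} + v_{10} = 0  →  sig = [3:]
  P={2,3,5}:  v_{2} + v_{3} + v_{5} = 0  →  sig = [3:]
  P={1,7,10}:  v_{1} + v_{7} + v_{10} = v_{8}  →  sig = [3:1]
  P={1,8,10}:  v_{1} + v_{8} + v_{10} = v_{2}  →  sig = [3:1]
  P={3,5,8}:  v_{3} + v_{5} + v_{8} = v_{9}  →  sig = [3:1]
  P={3,5,7}:  v_{3} + v_{5} + v_{7} = 2·v_{9}  →  sig = [3:2]
  P={0,3,5,9,10}:  v_{0} + v_{3} + v_{5} + v_{9} + v_{10} = v_{4}  →  sig = [5:1]

Hence PRS(X_Σ) =
{ [2:1] ×3,  [2:1,1,1] ×2,  [2:1,1,1,2],  [2:1,1,2],  [2:1,1,3],  [2:2],  [3:] ×2,  [3:1] ×3,  [3:2],  [5:1] }


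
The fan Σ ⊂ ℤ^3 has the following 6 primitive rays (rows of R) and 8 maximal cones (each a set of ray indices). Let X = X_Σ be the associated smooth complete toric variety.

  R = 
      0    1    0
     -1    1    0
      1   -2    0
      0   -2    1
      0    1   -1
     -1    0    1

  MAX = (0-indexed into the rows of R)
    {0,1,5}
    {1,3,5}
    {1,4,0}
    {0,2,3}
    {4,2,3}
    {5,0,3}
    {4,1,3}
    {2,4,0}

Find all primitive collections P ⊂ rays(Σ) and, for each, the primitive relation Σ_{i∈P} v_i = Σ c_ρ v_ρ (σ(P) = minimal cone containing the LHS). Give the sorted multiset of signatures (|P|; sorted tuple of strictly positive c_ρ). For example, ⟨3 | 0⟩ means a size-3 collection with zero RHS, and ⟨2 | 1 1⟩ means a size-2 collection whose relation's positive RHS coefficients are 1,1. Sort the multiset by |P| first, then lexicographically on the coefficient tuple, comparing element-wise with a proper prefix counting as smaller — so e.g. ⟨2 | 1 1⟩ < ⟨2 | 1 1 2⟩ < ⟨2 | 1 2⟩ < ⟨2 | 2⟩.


5 minimal non-faces of Δ(Σ) (on 6 rays):

  • {2,5}:  v_{2} + v_{5} = v_{3}  ⟹  sig = ⟨2 | 1⟩
  • {4,5}:  v_{4} + v_{5} = v_{1}  ⟹  sig = ⟨2 | 1⟩
  • {1,2}:  v_{1} + v_{2} = v_{3} + v_{4}  ⟹  sig = ⟨2 | 1 1⟩
  • {0,3,4}:  v_{0} + v_{3} + v_{4} = 0  ⟹  sig = ⟨3 | 0⟩
  • {0,1,3}:  v_{0} + v_{1} + v_{3} = v_{5}  ⟹  sig = ⟨3 | 1⟩

Hence PRS(X_Σ) =
{ ⟨2 | 1⟩ ×2,  ⟨2 | 1 1⟩,  ⟨3 | 0⟩,  ⟨3 | 1⟩ }


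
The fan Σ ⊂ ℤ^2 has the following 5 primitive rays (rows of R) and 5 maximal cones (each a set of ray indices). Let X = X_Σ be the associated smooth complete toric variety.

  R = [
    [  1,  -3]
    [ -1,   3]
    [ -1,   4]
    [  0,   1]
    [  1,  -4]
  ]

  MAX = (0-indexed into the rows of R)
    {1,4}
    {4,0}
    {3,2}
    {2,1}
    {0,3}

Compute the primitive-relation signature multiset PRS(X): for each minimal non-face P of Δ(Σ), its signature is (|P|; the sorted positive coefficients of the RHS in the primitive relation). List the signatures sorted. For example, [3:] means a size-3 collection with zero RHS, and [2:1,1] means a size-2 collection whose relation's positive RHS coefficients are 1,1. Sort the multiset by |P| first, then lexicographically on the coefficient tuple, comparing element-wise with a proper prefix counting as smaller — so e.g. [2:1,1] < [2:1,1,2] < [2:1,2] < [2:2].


The 5 primitive collections of Σ (r=5, n=2):

  • {0,1}:  v_{0} + v_{1} = 0 — sig = [2:]
  • {2,4}:  v_{2} + v_{4} = 0 — sig = [2:]
  • {0,2}:  v_{0} + v_{2} = v_{3} — sig = [2:1]
  • {1,3}:  v_{1} + v_{3} = v_{2} — sig = [2:1]
  • {3,4}:  v_{3} + v_{4} = v_{0} — sig = [2:1]

Sorted signature multiset PRS(X):
    |P|=2: 5 collections, coeffs (), (), (1), (1), (1)


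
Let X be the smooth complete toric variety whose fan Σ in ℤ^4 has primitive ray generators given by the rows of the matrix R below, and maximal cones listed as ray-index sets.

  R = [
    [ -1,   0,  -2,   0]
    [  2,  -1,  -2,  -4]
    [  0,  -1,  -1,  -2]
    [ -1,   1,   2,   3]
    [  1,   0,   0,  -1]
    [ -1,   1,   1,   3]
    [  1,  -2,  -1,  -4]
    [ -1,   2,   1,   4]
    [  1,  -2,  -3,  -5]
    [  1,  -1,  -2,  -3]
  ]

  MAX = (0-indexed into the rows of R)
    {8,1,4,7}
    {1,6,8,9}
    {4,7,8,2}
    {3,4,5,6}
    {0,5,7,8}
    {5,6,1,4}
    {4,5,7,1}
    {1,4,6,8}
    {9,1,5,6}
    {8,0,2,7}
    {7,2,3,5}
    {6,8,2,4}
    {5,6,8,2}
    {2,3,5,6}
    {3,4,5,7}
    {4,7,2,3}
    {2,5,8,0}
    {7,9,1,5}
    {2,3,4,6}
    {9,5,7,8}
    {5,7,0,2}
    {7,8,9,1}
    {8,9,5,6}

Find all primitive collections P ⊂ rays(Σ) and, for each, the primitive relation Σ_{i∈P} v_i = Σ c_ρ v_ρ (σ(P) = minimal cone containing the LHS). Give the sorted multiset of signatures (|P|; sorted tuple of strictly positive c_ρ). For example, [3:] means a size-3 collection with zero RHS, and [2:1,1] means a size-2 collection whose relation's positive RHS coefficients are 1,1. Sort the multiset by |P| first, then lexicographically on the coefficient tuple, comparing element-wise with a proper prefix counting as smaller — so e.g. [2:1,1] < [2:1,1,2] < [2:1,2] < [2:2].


16 collections generate NE(X_Σ); each relation:

  {3,9}:  v_{3} + v_{9} = 0  →  sig = [2:]
  {6,7}:  v_{6} + v_{7} = 0  →  sig = [2:]
  {1,3}:  v_{1} + v_{3} = v_{4}  →  sig = [2:1]
  {2,9}:  v_{2} + v_{9} = v_{8}  →  sig = [2:1]
  {3,8}:  v_{3} + v_{8} = v_{2}  →  sig = [2:1]
  {4,9}:  v_{4} + v_{9} = v_{1}  →  sig = [2:1]
  {0,4}:  v_{0} + v_{4} = v_{7} + v_{8}  →  sig = [2:1,1]
  {1,2}:  v_{1} + v_{2} = v_{4} + v_{8}  →  sig = [2:1,1]
  {0,1}:  v_{0} + v_{1} = v_{7} + v_{8} + v_{9}  →  sig = [2:1,1,1]
  {0,6}:  v_{0} + v_{6} = v_{2} + v_{5} + v_{8}  →  sig = [2:1,1,1]
  {0,3}:  v_{0} + v_{3} = 2·v_{2} + v_{5} + v_{7}  →  sig = [2:1,1,2]
  {0,9}:  v_{0} + v_{9} = v_{5} + v_{7} + 2·v_{8}  →  sig = [2:1,1,2]
  {2,4,5}:  v_{2} + v_{4} + v_{5} = 0  →  sig = [3:]
  {4,5,8}:  v_{4} + v_{5} + v_{8} = v_{9}  →  sig = [3:1]
  {1,5,8}:  v_{1} + v_{5} + v_{8} = 2·v_{9}  →  sig = [3:2]
  {2,5,7,8}:  v_{2} + v_{5} + v_{7} + v_{8} = v_{0}  →  sig = [4:1]

Hence PRS(X_Σ) =
    [2:]
    [2:]
    [2:1]
    [2:1]
    [2:1]
    [2:1]
    [2:1,1]
    [2:1,1]
    [2:1,1,1]
    [2:1,1,1]
    [2:1,1,2]
    [2:1,1,2]
    [3:]
    [3:1]
    [3:2]
    [4:1]


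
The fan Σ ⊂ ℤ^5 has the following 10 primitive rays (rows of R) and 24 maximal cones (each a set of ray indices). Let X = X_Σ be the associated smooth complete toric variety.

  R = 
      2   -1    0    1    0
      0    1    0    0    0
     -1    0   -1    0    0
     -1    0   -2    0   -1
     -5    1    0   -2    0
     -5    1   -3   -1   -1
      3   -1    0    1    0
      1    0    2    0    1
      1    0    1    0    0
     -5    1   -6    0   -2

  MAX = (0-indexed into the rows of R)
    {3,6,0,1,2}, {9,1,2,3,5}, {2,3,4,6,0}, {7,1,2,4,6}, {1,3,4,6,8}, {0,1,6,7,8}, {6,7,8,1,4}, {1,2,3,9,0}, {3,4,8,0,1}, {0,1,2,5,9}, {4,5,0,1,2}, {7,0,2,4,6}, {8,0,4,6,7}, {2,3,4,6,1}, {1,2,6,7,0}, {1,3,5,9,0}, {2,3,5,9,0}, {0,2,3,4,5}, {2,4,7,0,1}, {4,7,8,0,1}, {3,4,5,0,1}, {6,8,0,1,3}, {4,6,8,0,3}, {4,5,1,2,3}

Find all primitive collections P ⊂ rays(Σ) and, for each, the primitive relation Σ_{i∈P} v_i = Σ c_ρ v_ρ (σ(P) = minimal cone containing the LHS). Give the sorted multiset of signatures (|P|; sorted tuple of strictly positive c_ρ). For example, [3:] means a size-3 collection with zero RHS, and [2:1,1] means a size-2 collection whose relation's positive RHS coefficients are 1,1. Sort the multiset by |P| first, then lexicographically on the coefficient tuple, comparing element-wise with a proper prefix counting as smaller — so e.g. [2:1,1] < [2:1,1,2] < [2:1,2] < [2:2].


Σ has 12 primitive collections:

  • {2,8}:  v_{2} + v_{8} = 0  →  sig = [2:]
  • {3,7}:  v_{3} + v_{7} = 0  →  sig = [2:]
  • {5,6}:  v_{5} + v_{6} = v_{2} + v_{3}  →  sig = [2:1,1]
  • {5,7}:  v_{5} + v_{7} = v_{0} + v_{1} + v_{2} + v_{4}  →  sig = [2:1,1,1,1]
  • {5,8}:  v_{5} + v_{8} = v_{0} + v_{1} + v_{3} + v_{4}  →  sig = [2:1,1,1,1]
  • {7,9}:  v_{7} + v_{9} = v_{0} + v_{1} + v_{2} + v_{5}  →  sig = [2:1,1,1,1]
  • {8,9}:  v_{8} + v_{9} = v_{0} + v_{1} + v_{3} + v_{5}  →  sig = [2:1,1,1,1]
  • {6,9}:  v_{6} + v_{9} = v_{0} + v_{1} + 2·v_{2} + 2·v_{3}  →  sig = [2:1,1,2,2]
  • {4,9}:  v_{4} + v_{9} = 2·v_{5}  →  sig = [2:2]
  • {0,1,4,6}:  v_{0} + v_{1} + v_{4} + v_{6} = 0  →  sig = [4:]
  • {0,1,2,3,4}:  v_{0} + v_{1} + v_{2} + v_{3} + v_{4} = v_{5}  →  sig = [5:1]
  • {0,1,2,3,5}:  v_{0} + v_{1} + v_{2} + v_{3} + v_{5} = v_{9}  →  sig = [5:1]

Hence PRS(X_Σ) =
[[2:], [2:], [2:1,1], [2:1,1,1,1], [2:1,1,1,1], [2:1,1,1,1], [2:1,1,1,1], [2:1,1,2,2], [2:2], [4:], [5:1], [5:1]]


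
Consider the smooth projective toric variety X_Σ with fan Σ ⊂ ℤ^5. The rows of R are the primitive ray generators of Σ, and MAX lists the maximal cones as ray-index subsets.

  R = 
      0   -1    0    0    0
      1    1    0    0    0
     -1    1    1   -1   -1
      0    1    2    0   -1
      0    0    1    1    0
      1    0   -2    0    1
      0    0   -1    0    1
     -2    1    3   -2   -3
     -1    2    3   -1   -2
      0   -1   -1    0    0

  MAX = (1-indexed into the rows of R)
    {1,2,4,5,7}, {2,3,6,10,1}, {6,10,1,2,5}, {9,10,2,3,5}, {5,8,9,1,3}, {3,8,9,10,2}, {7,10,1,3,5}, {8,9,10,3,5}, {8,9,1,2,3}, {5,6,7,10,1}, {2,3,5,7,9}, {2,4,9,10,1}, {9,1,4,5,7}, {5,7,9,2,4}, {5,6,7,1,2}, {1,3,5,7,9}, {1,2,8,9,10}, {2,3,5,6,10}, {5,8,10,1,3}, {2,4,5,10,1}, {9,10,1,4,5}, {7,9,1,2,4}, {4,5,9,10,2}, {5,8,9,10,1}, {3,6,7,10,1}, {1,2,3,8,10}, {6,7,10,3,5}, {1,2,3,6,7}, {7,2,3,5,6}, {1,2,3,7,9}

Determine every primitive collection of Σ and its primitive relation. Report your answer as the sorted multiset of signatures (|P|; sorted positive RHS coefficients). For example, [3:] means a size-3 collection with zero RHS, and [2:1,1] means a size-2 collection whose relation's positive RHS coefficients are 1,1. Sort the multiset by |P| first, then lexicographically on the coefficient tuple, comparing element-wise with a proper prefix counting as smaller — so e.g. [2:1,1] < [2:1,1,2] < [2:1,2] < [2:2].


14 collections generate NE(X_Σ); each relation:

  P = {3,4}:  v_{3} + v_{4} = v_{9} — sig = [2:1]
  P = {4,6}:  v_{4} + v_{6} = v_{2} — sig = [2:1]
  P = {6,9}:  v_{6} + v_{9} = v_{2} + v_{3} — sig = [2:1,1]
  P = {6,8}:  v_{6} + v_{8} = v_{1} + v_{2} + 2·v_{3} + v_{10} — sig = [2:1,1,1,2]
  P = {4,8}:  v_{4} + v_{8} = v_{1} + 2·v_{9} + v_{10} — sig = [2:1,1,2]
  P = {7,8}:  v_{7} + v_{8} = v_{1} + 2·v_{3} — sig = [2:1,2]
  P = {4,7,10}:  v_{4} + v_{7} + v_{10} = 0 — sig = [3:]
  P = {2,7,10}:  v_{2} + v_{7} + v_{10} = v_{6} — sig = [3:1]
  P = {7,9,10}:  v_{7} + v_{9} + v_{10} = v_{3} — sig = [3:1]
  P = {2,5,8}:  v_{2} + v_{5} + v_{8} = v_{4} + v_{9} + v_{10} — sig = [3:1,1,1]
  P = {1,3,5,6}:  v_{1} + v_{3} + v_{5} + v_{6} = 0 — sig = [4:]
  P = {1,2,3,5}:  v_{1} + v_{2} + v_{3} + v_{5} = v_{4} — sig = [4:1]
  P = {1,3,9,10}:  v_{1} + v_{3} + v_{9} + v_{10} = v_{8} — sig = [4:1]
  P = {1,2,5,9}:  v_{1} + v_{2} + v_{5} + v_{9} = 2·v_{4} — sig = [4:2]

Signatures (|P|; sorted positive RHS coefficients), sorted:
    |P|=2: 6 collections, coeffs (1), (1), (1,1), (1,1,1,2), (1,1,2), (1,2)
    |P|=3: 4 collections, coeffs (), (1), (1), (1,1,1)
    |P|=4: 4 collections, coeffs (), (1), (1), (2)


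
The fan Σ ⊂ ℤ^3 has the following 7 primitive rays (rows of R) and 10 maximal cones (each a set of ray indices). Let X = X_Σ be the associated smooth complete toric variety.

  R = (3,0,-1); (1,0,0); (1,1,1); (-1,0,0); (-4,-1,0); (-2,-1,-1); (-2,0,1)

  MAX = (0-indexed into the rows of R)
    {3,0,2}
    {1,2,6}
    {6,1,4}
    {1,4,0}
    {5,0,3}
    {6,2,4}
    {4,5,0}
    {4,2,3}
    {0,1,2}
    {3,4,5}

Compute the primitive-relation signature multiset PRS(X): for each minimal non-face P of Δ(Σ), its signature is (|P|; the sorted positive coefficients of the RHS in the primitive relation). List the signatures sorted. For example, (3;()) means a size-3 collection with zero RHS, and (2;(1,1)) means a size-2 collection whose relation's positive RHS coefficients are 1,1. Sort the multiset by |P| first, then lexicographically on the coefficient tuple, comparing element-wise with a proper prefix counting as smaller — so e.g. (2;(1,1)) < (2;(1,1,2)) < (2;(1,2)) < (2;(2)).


Primitive collections (9):

  P={1,3}:  v_{1} + v_{3} = 0 ; sig = (2;())
  P={0,6}:  v_{0} + v_{6} = v_{1} ; sig = (2;(1))
  P={2,5}:  v_{2} + v_{5} = v_{3} ; sig = (2;(1))
  P={5,6}:  v_{5} + v_{6} = v_{4} ; sig = (2;(1))
  P={1,5}:  v_{1} + v_{5} = v_{0} + v_{4} ; sig = (2;(1,1))
  P={3,6}:  v_{3} + v_{6} = v_{2} + v_{4} ; sig = (2;(1,1))
  P={0,2,4}:  v_{0} + v_{2} + v_{4} = 0 ; sig = (3;())
  P={0,3,4}:  v_{0} + v_{3} + v_{4} = v_{5} ; sig = (3;(1))
  P={1,2,4}:  v_{1} + v_{2} + v_{4} = v_{6} ; sig = (3;(1))

so the primitive-relation signature multiset is
    (2;())
    (2;(1))
    (2;(1))
    (2;(1))
    (2;(1,1))
    (2;(1,1))
    (3;())
    (3;(1))
    (3;(1))


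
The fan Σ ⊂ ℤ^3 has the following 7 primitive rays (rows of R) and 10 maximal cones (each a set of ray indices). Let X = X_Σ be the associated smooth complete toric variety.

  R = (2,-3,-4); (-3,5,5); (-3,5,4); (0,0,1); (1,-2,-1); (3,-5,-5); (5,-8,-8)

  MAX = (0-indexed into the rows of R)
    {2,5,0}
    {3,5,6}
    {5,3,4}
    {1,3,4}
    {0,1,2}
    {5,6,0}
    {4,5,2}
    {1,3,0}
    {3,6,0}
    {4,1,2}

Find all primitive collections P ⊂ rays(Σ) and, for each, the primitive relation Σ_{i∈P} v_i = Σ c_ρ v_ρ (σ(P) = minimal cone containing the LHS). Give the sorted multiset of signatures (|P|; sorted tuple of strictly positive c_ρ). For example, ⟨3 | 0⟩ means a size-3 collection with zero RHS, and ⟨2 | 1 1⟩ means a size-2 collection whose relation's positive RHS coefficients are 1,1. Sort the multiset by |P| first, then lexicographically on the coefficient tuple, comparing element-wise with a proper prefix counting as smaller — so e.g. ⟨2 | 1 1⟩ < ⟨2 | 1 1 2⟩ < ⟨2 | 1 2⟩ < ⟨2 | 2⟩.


|primitive collections| = 7. Relations:

  • {1,5}:  v_{1} + v_{5} = 0 ; sig = ⟨2 | 0⟩
  • {0,4}:  v_{0} + v_{4} = v_{5} ; sig = ⟨2 | 1⟩
  • {2,3}:  v_{2} + v_{3} = v_{1} ; sig = ⟨2 | 1⟩
  • {2,6}:  v_{2} + v_{6} = v_{0} ; sig = ⟨2 | 1⟩
  • {1,6}:  v_{1} + v_{6} = v_{0} + v_{3} ; sig = ⟨2 | 1 1⟩
  • {4,6}:  v_{4} + v_{6} = v_{3} + 2·v_{5} ; sig = ⟨2 | 1 2⟩
  • {0,3,5}:  v_{0} + v_{3} + v_{5} = v_{6} ; sig = ⟨3 | 1⟩

Signatures (|P|; sorted positive RHS coefficients), sorted:
    ⟨2 | 0⟩
    ⟨2 | 1⟩
    ⟨2 | 1⟩
    ⟨2 | 1⟩
    ⟨2 | 1 1⟩
    ⟨2 | 1 2⟩
    ⟨3 | 1⟩


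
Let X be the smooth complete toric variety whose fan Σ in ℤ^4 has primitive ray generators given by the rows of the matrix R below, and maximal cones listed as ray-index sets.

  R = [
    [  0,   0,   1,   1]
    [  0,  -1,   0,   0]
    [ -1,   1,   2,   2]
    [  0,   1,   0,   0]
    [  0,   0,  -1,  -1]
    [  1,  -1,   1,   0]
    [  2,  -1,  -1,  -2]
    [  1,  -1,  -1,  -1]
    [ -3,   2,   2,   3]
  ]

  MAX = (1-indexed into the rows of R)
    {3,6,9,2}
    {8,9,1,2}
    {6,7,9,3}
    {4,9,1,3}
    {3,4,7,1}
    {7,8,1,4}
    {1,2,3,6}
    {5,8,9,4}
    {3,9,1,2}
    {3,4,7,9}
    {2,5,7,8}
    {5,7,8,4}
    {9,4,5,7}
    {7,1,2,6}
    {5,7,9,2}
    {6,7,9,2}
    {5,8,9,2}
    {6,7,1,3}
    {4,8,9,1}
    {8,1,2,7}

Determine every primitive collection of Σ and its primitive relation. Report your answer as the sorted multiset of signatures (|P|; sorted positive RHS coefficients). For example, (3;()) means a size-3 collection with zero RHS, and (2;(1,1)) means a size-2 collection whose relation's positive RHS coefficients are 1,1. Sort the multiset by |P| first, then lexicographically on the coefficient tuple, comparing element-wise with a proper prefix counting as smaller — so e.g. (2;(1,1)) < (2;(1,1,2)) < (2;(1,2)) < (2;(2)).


Primitive collections (11):

  {1,5}:  v_{1} + v_{5} = 0  ⇒ sig = (2;())
  {2,4}:  v_{2} + v_{4} = 0  ⇒ sig = (2;())
  {3,8}:  v_{3} + v_{8} = v_{1}  ⇒ sig = (2;(1))
  {3,5}:  v_{3} + v_{5} = v_{7} + v_{9}  ⇒ sig = (2;(1,1))
  {4,6}:  v_{4} + v_{6} = v_{3} + v_{7}  ⇒ sig = (2;(1,1))
  {6,8}:  v_{6} + v_{8} = v_{1} + v_{2} + v_{7}  ⇒ sig = (2;(1,1,1))
  {5,6}:  v_{5} + v_{6} = v_{2} + 2·v_{7} + v_{9}  ⇒ sig = (2;(1,1,2))
  {7,8,9}:  v_{7} + v_{8} + v_{9} = 0  ⇒ sig = (3;())
  {1,7,9}:  v_{1} + v_{7} + v_{9} = v_{3}  ⇒ sig = (3;(1))
  {2,3,7}:  v_{2} + v_{3} + v_{7} = v_{6}  ⇒ sig = (3;(1))
  {1,6,9}:  v_{1} + v_{6} + v_{9} = v_{2} + 2·v_{3}  ⇒ sig = (3;(1,2))

Sorted signature multiset PRS(X):
{ (2;()) ×2,  (2;(1)),  (2;(1,1)) ×2,  (2;(1,1,1)),  (2;(1,1,2)),  (3;()),  (3;(1)) ×2,  (3;(1,2)) }


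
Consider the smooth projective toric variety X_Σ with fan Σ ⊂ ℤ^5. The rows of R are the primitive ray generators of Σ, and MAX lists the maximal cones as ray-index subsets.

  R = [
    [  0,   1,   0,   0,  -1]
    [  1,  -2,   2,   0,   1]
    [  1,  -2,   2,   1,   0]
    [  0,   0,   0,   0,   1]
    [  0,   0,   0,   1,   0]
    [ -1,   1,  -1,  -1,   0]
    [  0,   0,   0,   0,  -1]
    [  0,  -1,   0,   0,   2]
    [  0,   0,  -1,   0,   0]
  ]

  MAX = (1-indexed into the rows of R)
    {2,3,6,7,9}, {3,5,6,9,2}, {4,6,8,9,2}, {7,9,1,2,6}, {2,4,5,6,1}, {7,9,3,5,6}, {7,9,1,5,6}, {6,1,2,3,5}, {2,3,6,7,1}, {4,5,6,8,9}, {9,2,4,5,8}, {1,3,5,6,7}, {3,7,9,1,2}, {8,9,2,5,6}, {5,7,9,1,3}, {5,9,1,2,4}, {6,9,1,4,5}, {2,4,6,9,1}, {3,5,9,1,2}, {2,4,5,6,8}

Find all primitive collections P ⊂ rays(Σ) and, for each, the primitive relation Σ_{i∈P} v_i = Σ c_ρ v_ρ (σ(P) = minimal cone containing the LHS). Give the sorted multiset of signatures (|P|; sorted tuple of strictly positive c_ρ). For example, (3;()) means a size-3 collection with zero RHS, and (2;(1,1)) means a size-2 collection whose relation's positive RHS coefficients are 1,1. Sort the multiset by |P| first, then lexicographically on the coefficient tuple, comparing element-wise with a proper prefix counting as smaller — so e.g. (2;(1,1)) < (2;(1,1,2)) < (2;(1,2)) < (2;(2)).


Δ(Σ) — 9 vertices, 9 min non-faces:

  P = {4,7}:  v_{4} + v_{7} = 0 ; sig = (2;())
  P = {1,8}:  v_{1} + v_{8} = v_{4} ; sig = (2;(1))
  P = {3,4}:  v_{3} + v_{4} = v_{2} + v_{5} ; sig = (2;(1,1))
  P = {7,8}:  v_{7} + v_{8} = v_{2} + v_{5} + v_{6} + v_{9} ; sig = (2;(1,1,1,1))
  P = {3,8}:  v_{3} + v_{8} = 2·v_{2} + 2·v_{5} + v_{6} + v_{9} ; sig = (2;(1,1,2,2))
  P = {2,5,7}:  v_{2} + v_{5} + v_{7} = v_{3} ; sig = (3;(1))
  P = {1,3,6,9}:  v_{1} + v_{3} + v_{6} + v_{9} = v_{7} ; sig = (4;(1))
  P = {1,2,5,6,9}:  v_{1} + v_{2} + v_{5} + v_{6} + v_{9} = 0 ; sig = (5;())
  P = {2,4,5,6,9}:  v_{2} + v_{4} + v_{5} + v_{6} + v_{9} = v_{8} ; sig = (5;(1))

Hence PRS(X_Σ) =
{ (2;()),  (2;(1)),  (2;(1,1)),  (2;(1,1,1,1)),  (2;(1,1,2,2)),  (3;(1)),  (4;(1)),  (5;()),  (5;(1)) }


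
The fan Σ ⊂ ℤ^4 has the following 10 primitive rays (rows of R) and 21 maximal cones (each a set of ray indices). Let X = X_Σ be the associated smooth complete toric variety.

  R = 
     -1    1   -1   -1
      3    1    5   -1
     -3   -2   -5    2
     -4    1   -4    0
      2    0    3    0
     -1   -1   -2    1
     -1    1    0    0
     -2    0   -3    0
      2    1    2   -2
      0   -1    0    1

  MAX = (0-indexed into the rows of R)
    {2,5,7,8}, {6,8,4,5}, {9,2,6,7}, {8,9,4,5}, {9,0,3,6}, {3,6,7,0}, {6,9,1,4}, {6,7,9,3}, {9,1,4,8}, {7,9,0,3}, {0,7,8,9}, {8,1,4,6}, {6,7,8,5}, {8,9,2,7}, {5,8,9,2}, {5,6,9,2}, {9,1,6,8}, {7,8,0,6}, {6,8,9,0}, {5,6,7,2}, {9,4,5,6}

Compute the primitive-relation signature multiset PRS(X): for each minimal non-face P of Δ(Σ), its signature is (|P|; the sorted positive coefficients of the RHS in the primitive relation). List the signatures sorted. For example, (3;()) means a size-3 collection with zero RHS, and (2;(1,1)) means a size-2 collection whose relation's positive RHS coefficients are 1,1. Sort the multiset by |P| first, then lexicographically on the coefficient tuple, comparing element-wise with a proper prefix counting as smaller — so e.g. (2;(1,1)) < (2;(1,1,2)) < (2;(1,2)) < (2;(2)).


Primitive collections (20):

  {4,7}:  v_{4} + v_{7} = 0  ⟹  sig = (2;())
  {0,5}:  v_{0} + v_{5} = v_{7}  ⟹  sig = (2;(1))
  {1,2}:  v_{1} + v_{2} = v_{9}  ⟹  sig = (2;(1))
  {1,5}:  v_{1} + v_{5} = v_{4}  ⟹  sig = (2;(1))
  {2,4}:  v_{2} + v_{4} = v_{5} + v_{9}  ⟹  sig = (2;(1,1))
  {0,4}:  v_{0} + v_{4} = v_{6} + v_{8} + v_{9}  ⟹  sig = (2;(1,1,1))
  {1,7}:  v_{1} + v_{7} = v_{6} + v_{8} + v_{9}  ⟹  sig = (2;(1,1,1))
  {3,4}:  v_{3} + v_{4} = v_{0} + v_{6} + v_{9}  ⟹  sig = (2;(1,1,1))
  {3,5}:  v_{3} + v_{5} = v_{6} + 2·v_{7} + v_{9}  ⟹  sig = (2;(1,1,2))
  {1,3}:  v_{1} + v_{3} = v_{0} + 2·v_{6} + v_{8} + 2·v_{9}  ⟹  sig = (2;(1,1,2,2))
  {0,2}:  v_{0} + v_{2} = 2·v_{7} + v_{9}  ⟹  sig = (2;(1,2))
  {2,3}:  v_{2} + v_{3} = v_{6} + 3·v_{7} + 2·v_{9}  ⟹  sig = (2;(1,2,3))
  {3,8}:  v_{3} + v_{8} = 2·v_{0}  ⟹  sig = (2;(2))
  {0,1}:  v_{0} + v_{1} = 2·v_{6} + 2·v_{8} + 2·v_{9}  ⟹  sig = (2;(2,2,2))
  {2,6,8}:  v_{2} + v_{6} + v_{8} = v_{7}  ⟹  sig = (3;(1))
  {5,7,9}:  v_{5} + v_{7} + v_{9} = v_{2}  ⟹  sig = (3;(1))
  {5,6,8,9}:  v_{5} + v_{6} + v_{8} + v_{9} = 0  ⟹  sig = (4;())
  {0,6,7,9}:  v_{0} + v_{6} + v_{7} + v_{9} = v_{3}  ⟹  sig = (4;(1))
  {4,6,8,9}:  v_{4} + v_{6} + v_{8} + v_{9} = v_{1}  ⟹  sig = (4;(1))
  {6,7,8,9}:  v_{6} + v_{7} + v_{8} + v_{9} = v_{0}  ⟹  sig = (4;(1))

Sorted signature multiset PRS(X):
[(2;()), (2;(1)), (2;(1)), (2;(1)), (2;(1,1)), (2;(1,1,1)), (2;(1,1,1)), (2;(1,1,1)), (2;(1,1,2)), (2;(1,1,2,2)), (2;(1,2)), (2;(1,2,3)), (2;(2)), (2;(2,2,2)), (3;(1)), (3;(1)), (4;()), (4;(1)), (4;(1)), (4;(1))]


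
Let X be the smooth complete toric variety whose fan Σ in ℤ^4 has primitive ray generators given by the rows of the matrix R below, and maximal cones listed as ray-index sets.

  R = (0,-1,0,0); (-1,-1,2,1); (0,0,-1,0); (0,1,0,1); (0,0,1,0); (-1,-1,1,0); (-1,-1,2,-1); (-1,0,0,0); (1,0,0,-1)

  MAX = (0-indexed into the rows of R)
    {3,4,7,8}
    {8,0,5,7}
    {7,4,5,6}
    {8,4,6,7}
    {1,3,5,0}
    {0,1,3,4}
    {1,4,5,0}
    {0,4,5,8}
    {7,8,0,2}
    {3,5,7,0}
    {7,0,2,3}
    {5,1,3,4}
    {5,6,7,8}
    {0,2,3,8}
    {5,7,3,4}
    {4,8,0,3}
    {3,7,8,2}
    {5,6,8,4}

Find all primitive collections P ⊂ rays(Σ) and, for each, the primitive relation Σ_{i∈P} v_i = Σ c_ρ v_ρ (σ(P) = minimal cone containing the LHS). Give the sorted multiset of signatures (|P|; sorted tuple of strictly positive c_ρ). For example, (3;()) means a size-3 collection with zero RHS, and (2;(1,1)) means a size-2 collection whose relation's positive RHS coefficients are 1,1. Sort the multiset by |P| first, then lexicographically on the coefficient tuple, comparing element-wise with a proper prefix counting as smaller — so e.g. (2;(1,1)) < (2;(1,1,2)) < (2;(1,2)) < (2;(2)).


Σ has 14 primitive collections:

  {2,4}:  v_{2} + v_{4} = 0  ⇒ sig = (2;())
  {2,5}:  v_{2} + v_{5} = v_{0} + v_{7}  ⇒ sig = (2;(1,1))
  {1,2}:  v_{1} + v_{2} = v_{0} + v_{3} + v_{5}  ⇒ sig = (2;(1,1,1))
  {2,6}:  v_{2} + v_{6} = v_{5} + v_{7} + v_{8}  ⇒ sig = (2;(1,1,1))
  {0,6}:  v_{0} + v_{6} = 2·v_{5} + v_{8}  ⇒ sig = (2;(1,2))
  {1,7}:  v_{1} + v_{7} = v_{3} + 2·v_{5}  ⇒ sig = (2;(1,2))
  {1,8}:  v_{1} + v_{8} = v_{0} + 2·v_{4}  ⇒ sig = (2;(1,2))
  {3,6}:  v_{3} + v_{6} = 2·v_{4} + v_{7}  ⇒ sig = (2;(1,2))
  {1,6}:  v_{1} + v_{6} = 2·v_{4} + 2·v_{5}  ⇒ sig = (2;(2,2))
  {0,4,7}:  v_{0} + v_{4} + v_{7} = v_{5}  ⇒ sig = (3;(1))
  {3,5,8}:  v_{3} + v_{5} + v_{8} = v_{4}  ⇒ sig = (3;(1))
  {0,3,7,8}:  v_{0} + v_{3} + v_{7} + v_{8} = 0  ⇒ sig = (4;())
  {0,3,4,5}:  v_{0} + v_{3} + v_{4} + v_{5} = v_{1}  ⇒ sig = (4;(1))
  {4,5,7,8}:  v_{4} + v_{5} + v_{7} + v_{8} = v_{6}  ⇒ sig = (4;(1))

Sorted signature multiset PRS(X):
    |P|=2: 9 collections, coeffs (), (1,1), (1,1,1), (1,1,1), (1,2), (1,2), (1,2), (1,2), (2,2)
    |P|=3: 2 collections, coeffs (1), (1)
    |P|=4: 3 collections, coeffs (), (1), (1)


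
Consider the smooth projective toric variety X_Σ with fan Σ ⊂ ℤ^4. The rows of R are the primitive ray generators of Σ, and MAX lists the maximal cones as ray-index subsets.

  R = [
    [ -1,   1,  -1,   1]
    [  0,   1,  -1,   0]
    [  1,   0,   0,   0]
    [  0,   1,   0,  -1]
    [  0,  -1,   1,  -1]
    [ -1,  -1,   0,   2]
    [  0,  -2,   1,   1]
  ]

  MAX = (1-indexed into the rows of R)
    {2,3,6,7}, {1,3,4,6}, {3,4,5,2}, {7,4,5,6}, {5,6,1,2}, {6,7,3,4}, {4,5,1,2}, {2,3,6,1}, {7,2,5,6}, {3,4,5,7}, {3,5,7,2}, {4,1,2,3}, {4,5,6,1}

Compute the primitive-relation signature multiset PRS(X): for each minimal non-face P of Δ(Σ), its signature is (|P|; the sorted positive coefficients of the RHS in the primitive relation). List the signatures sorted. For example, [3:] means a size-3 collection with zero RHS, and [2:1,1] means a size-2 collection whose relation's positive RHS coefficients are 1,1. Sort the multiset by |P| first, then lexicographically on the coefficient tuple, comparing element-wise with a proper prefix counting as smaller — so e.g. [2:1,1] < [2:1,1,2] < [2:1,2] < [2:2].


Minimal non-faces — 5 found among 7 rays, 13 max cones:

  • {1,7}:  v_{1} + v_{7} = v_{6}  →  sig = [2:1]
  • {1,3,5}:  v_{1} + v_{3} + v_{5} = 0  →  sig = [3:]
  • {2,4,7}:  v_{2} + v_{4} + v_{7} = 0  →  sig = [3:]
  • {2,4,6}:  v_{2} + v_{4} + v_{6} = v_{1}  →  sig = [3:1]
  • {3,5,6}:  v_{3} + v_{5} + v_{6} = v_{7}  →  sig = [3:1]

Hence PRS(X_Σ) =
[[2:1], [3:], [3:], [3:1], [3:1]]
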